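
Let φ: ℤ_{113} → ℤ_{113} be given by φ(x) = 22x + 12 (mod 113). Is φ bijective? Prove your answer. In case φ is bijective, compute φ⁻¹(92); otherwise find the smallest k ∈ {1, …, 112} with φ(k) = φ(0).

By definition, φ is injective when φ(a) = φ(b) forces a = b.
If φ(a) = φ(b), then 22a ≡ 22b (mod 113). Because gcd(22, 113) = 1, we may cancel 22 to get a ≡ b (mod 113).
We now compute 22⁻¹ mod 113 explicitly. Euclid's algorithm: 113 = 5·22 + 3, 22 = 7·3 + 1; back-substituting gives 1 = 36·22 − 7·113, so 22⁻¹ ≡ 36 (mod 113).
Then y ↦ 36(y − 12) is a two-sided inverse to φ, so every y ∈ ℤ_{113} has a preimage.
Thus φ is bijective.
Since φ is bijective, we find φ⁻¹(92): we need 22x ≡ 92 − 12 ≡ 80 (mod 113). Using 22⁻¹ = 36: x ≡ 36·80 = 2880 = 25·113 + 55, so x = 55.
Check: φ(55) = 22·55 + 12 = 1222 = 10·113 + 92 ≡ 92 (mod 113).

55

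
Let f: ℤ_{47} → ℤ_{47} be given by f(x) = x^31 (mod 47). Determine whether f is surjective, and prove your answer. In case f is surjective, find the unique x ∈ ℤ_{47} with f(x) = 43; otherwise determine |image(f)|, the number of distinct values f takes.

Since 47 is prime, the nonzero elements of ℤ_{47} form a cyclic group of order 46.
As gcd(31, 46) = 1, raising to the 31st power is a bijection on this group: if u^31 ≡ v^31 then (uv^{−1})^31 = 1, and the only element of order dividing gcd(31, 46) = 1 is 1, so u = v.
With f(0) = 0 this makes f injective on all of ℤ_{47}, hence bijective (finite equal-size domain and codomain). In particular f is surjective.
Since f is surjective, we find the preimage of 43. The inverse of x ↦ x^31 on (ℤ_{47})^× is x ↦ x^3, because 31·3 = 93 = 2·46 + 1 ≡ 1 (mod 46) and x^{46} = 1 for x ≠ 0 (Fermat). So f⁻¹(43) = 43^3 mod 47.
Repeated squaring mod 47: 43^1 ≡ 43, 43^2 ≡ 43² = 1849 ≡ 16. Since 3 = 2 + 1, 43^3 ≡ 16·43: 16·43 = 688 ≡ 30. So 43^3 ≡ 30 (mod 47).
Hence f⁻¹(43) = 30.

30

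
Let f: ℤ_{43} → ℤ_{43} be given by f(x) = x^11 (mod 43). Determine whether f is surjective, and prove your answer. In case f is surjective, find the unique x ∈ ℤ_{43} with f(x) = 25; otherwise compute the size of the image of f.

23

Since 43 is prime, the nonzero elements of ℤ_{43} form a cyclic group of order 42.
As gcd(11, 42) = 1, raising to the 11th power is a bijection on this group: if a^11 ≡ b^11 then (ab^{−1})^11 = 1, and the only element of order dividing gcd(11, 42) = 1 is 1, so a = b.
With f(0) = 0 this makes f injective on all of ℤ_{43}, hence bijective (finite equal-size domain and codomain). In particular f is surjective.
Since f is surjective, we find the preimage of 25. The inverse of x ↦ x^11 on (ℤ_{43})^× is x ↦ x^23, because 11·23 = 253 = 6·42 + 1 ≡ 1 (mod 42) and x^{42} = 1 for x ≠ 0 (Fermat). So f⁻¹(25) = 25^23 mod 43.
Repeated squaring mod 43: 25^1 ≡ 25, 25^2 ≡ 25² = 625 ≡ 23, 25^4 ≡ 23² = 529 ≡ 13, 25^8 ≡ 13² = 169 ≡ 40, 25^16 ≡ 40² = 1600 ≡ 9. Since 23 = 16 + 4 + 2 + 1, 25^23 ≡ 9·13·23·25: 9·13 = 117 ≡ 31, then 31·23 = 713 ≡ 25, then 25·25 = 625 ≡ 23. So 25^23 ≡ 23 (mod 43).
Hence f⁻¹(25) = 23.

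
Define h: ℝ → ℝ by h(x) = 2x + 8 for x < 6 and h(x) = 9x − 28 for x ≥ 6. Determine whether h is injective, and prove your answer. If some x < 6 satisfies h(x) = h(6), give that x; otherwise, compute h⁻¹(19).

11/2

Both pieces are strictly increasing (slopes 2 and 9), so each is injective on its own interval.
The left piece maps (−∞, 6) onto (−∞, 20); the right piece maps [6, ∞) onto [26, ∞).
These images are disjoint, so no value is attained by both pieces. Hence h is injective.
Because the two images are disjoint, no x < 6 has h(x) = h(6), so we compute h⁻¹(19): 19 lies in (−∞, 20), so solve 2x + 8 = 19: x = (19 − 8)/2 = 11/2.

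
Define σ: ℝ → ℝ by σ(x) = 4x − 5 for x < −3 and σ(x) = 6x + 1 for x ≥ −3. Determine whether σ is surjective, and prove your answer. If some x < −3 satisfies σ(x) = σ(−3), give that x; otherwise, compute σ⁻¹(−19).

-7/2

Both pieces are strictly increasing (slopes 4 and 6), so each is injective on its own interval.
The left piece maps (−∞, −3) onto (−∞, −17); the right piece maps [−3, ∞) onto [−17, ∞).
These images together cover ℝ, so σ is surjective.
Because the two images are disjoint, no x < −3 has σ(x) = σ(−3), so we compute σ⁻¹(−19): −19 lies in (−∞, −17), so solve 4x − 5 = −19: x = (−19 + 5)/4 = −7/2.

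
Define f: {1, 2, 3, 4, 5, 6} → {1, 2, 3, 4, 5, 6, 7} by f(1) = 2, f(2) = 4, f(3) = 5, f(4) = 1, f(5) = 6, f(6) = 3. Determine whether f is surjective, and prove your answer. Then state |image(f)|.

6

No element maps to 7, so f is not surjective.
The image of f is {1, 2, 3, 4, 5, 6}, which has 6 elements.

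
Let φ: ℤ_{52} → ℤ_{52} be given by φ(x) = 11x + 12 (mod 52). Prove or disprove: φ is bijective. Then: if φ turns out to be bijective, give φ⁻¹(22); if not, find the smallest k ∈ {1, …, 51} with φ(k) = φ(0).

Recall: injectivity means: for all a, b in the domain, φ(a) = φ(b) implies a = b.
Suppose φ(a) = φ(b) in ℤ_{52}. Then 11a + 12 ≡ 11b + 12 (mod 52), therefore 11(a − b) ≡ 0 (mod 52).
Since gcd(11, 52) = 1, 11 is invertible modulo 52, so a − b ≡ 0 (mod 52), i.e. a = b.
We now compute 11⁻¹ mod 52 explicitly. Euclid's algorithm: 52 = 4·11 + 8, 11 = 1·8 + 3, 8 = 2·3 + 2, 3 = 1·2 + 1; back-substituting gives 1 = 19·11 − 4·52, so 11⁻¹ ≡ 19 (mod 52).
Then y ↦ 19(y − 12) is a two-sided inverse to φ, so every y ∈ ℤ_{52} has a preimage.
Thus φ is bijective.
Since φ is bijective, we find φ⁻¹(22): we need 11x ≡ 22 − 12 ≡ 10 (mod 52). Using 11⁻¹ = 19: x ≡ 19·10 = 190 = 3·52 + 34, so x = 34.
Check: φ(34) = 11·34 + 12 = 386 = 7·52 + 22 ≡ 22 (mod 52).

34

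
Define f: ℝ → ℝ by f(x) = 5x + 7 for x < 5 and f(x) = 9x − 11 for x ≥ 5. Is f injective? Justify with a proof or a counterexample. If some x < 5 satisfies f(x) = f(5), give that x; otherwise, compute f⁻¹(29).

22/5

Both pieces are strictly increasing (slopes 5 and 9), so each is injective on its own interval.
The left piece maps (−∞, 5) onto (−∞, 32); the right piece maps [5, ∞) onto [34, ∞).
These images are disjoint, so no value is attained by both pieces. Thus f is injective.
Because the two images are disjoint, no x < 5 has f(x) = f(5), so we compute f⁻¹(29): 29 lies in (−∞, 32), so solve 5x + 7 = 29: x = (29 − 7)/5 = 22/5.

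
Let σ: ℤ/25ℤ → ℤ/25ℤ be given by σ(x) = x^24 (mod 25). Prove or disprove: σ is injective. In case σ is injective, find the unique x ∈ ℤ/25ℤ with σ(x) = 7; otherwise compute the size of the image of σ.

σ(3): Repeated squaring mod 25: 3^1 ≡ 3, 3^2 ≡ 3² = 9, 3^4 ≡ 9² = 81 ≡ 6, 3^8 ≡ 6² = 36 ≡ 11, 3^16 ≡ 11² = 121 ≡ 21. Since 24 = 16 + 8, 3^24 ≡ 21·11: 21·11 = 231 ≡ 6. So 3^24 ≡ 6 (mod 25).
σ(4): Repeated squaring mod 25: 4^1 ≡ 4, 4^2 ≡ 4² = 16, 4^4 ≡ 16² = 256 ≡ 6, 4^8 ≡ 6² = 36 ≡ 11, 4^16 ≡ 11² = 121 ≡ 21. Since 24 = 16 + 8, 4^24 ≡ 21·11: 21·11 = 231 ≡ 6. So 4^24 ≡ 6 (mod 25).
So σ(3) = σ(4) = 6 while 3 ≠ 4, hence σ is not injective.
Since σ is not injective, we determine |image(σ)|. Computing x^24 mod 25 for each x (by repeated squaring, reducing mod 25 at every step), the values σ(0), σ(1), …, σ(24) are: 0, 1, 16, 6, 6, 0, 21, 1, 21, 11, 0, 16, 11, 11, 16, 0, 11, 21, 1, 21, 0, 6, 6, 16, 1.
The distinct values are {0, 1, 6, 11, 16, 21}; there are 6 of them.

6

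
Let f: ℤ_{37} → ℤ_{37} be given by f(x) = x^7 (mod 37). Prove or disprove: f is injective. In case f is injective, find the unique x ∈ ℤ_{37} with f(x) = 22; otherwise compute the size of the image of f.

Since 37 is prime, the nonzero elements of ℤ_{37} form a cyclic group of order 36.
As gcd(7, 36) = 1, raising to the 7th power is a bijection on this group: if u^7 ≡ v^7 then (uv^{−1})^7 = 1, and the only element of order dividing gcd(7, 36) = 1 is 1, so u = v.
With f(0) = 0 this makes f injective on all of ℤ_{37}, hence bijective (finite equal-size domain and codomain). In particular f is injective.
Since f is injective, we find the preimage of 22. The inverse of x ↦ x^7 on (ℤ_{37})^× is x ↦ x^31, because 7·31 = 217 = 6·36 + 1 ≡ 1 (mod 36) and x^{36} = 1 for x ≠ 0 (Fermat). So f⁻¹(22) = 22^31 mod 37.
Repeated squaring mod 37: 22^1 ≡ 22, 22^2 ≡ 22² = 484 ≡ 3, 22^4 ≡ 3² = 9, 22^8 ≡ 9² = 81 ≡ 7, 22^16 ≡ 7² = 49 ≡ 12. Since 31 = 16 + 8 + 4 + 2 + 1, 22^31 ≡ 12·7·9·3·22: 12·7 = 84 ≡ 10, then 10·9 = 90 ≡ 16, then 16·3 = 48 ≡ 11, then 11·22 = 242 ≡ 20. So 22^31 ≡ 20 (mod 37).
Hence f⁻¹(22) = 20.

20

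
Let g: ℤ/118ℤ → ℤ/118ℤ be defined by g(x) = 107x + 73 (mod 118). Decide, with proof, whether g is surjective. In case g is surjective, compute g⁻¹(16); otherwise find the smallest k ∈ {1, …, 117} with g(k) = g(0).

91

Since gcd(107, 118) = 1, 107 is invertible modulo 118. Euclid's algorithm: 118 = 1·107 + 11, 107 = 9·11 + 8, 11 = 1·8 + 3, 8 = 2·3 + 2, 3 = 1·2 + 1; back-substituting gives 1 = 75·107 − 68·118, so 107⁻¹ ≡ 75 (mod 118).
For any y ∈ ℤ/118ℤ, x = 75(y − 73) mod 118 satisfies g(x) = 107·75(y − 73) + 73 ≡ y (since 107·75 ≡ 1 mod 118). So every y has a preimage.
Hence g is surjective.
Since g is surjective, we compute g⁻¹(16): solve 107x + 73 ≡ 16 (mod 118), i.e. 107x ≡ 61 (mod 118).
Multiplying by 107⁻¹ = 75 gives x ≡ 75·61 = 4575 = 38·118 + 91 ≡ 91 (mod 118).
Check: g(91) = 107·91 + 73 = 9810 = 83·118 + 16 ≡ 16 (mod 118).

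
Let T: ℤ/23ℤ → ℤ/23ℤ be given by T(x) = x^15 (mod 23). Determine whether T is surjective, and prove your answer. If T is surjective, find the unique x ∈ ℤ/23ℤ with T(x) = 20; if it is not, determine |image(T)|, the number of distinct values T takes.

19

Since 23 is prime, the nonzero elements of ℤ/23ℤ form a cyclic group of order 22.
As gcd(15, 22) = 1, raising to the 15th power is a bijection on this group: if a^15 ≡ b^15 then (ab^{−1})^15 = 1, and the only element of order dividing gcd(15, 22) = 1 is 1, so a = b.
With T(0) = 0 this makes T injective on all of ℤ/23ℤ, hence bijective (finite equal-size domain and codomain). In particular T is surjective.
Since T is surjective, we find the preimage of 20. The inverse of x ↦ x^15 on (ℤ/23ℤ)^× is x ↦ x^3, because 15·3 = 45 = 2·22 + 1 ≡ 1 (mod 22) and x^{22} = 1 for x ≠ 0 (Fermat). So T⁻¹(20) = 20^3 mod 23.
Repeated squaring mod 23: 20^1 ≡ 20, 20^2 ≡ 20² = 400 ≡ 9. Since 3 = 2 + 1, 20^3 ≡ 9·20: 9·20 = 180 ≡ 19. So 20^3 ≡ 19 (mod 23).
Hence T⁻¹(20) = 19.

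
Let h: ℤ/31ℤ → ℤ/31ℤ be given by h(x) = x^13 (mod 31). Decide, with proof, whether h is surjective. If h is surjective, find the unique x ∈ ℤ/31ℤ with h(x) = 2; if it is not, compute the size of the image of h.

Since 31 is prime, the nonzero elements of ℤ/31ℤ form a cyclic group of order 30.
As gcd(13, 30) = 1, raising to the 13th power is a bijection on this group: if u^13 ≡ v^13 then (uv^{−1})^13 = 1, and the only element of order dividing gcd(13, 30) = 1 is 1, so u = v.
With h(0) = 0 this makes h injective on all of ℤ/31ℤ, hence bijective (finite equal-size domain and codomain). In particular h is surjective.
Since h is surjective, we find the preimage of 2. The inverse of x ↦ x^13 on (ℤ/31ℤ)^× is x ↦ x^7, because 13·7 = 91 = 3·30 + 1 ≡ 1 (mod 30) and x^{30} = 1 for x ≠ 0 (Fermat). So h⁻¹(2) = 2^7 mod 31.
Repeated squaring mod 31: 2^1 ≡ 2, 2^2 ≡ 2² = 4, 2^4 ≡ 4² = 16. Since 7 = 4 + 2 + 1, 2^7 ≡ 16·4·2: 16·4 = 64 ≡ 2, then 2·2 = 4. So 2^7 ≡ 4 (mod 31).
Hence h⁻¹(2) = 4.

4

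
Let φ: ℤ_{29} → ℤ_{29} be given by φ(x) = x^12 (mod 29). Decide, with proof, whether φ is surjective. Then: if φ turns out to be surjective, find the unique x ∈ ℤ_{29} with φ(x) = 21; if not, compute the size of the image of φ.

8

φ(2): Repeated squaring mod 29: 2^1 ≡ 2, 2^2 ≡ 2² = 4, 2^4 ≡ 4² = 16, 2^8 ≡ 16² = 256 ≡ 24. Since 12 = 8 + 4, 2^12 ≡ 24·16: 24·16 = 384 ≡ 7. So 2^12 ≡ 7 (mod 29).
φ(5): Repeated squaring mod 29: 5^1 ≡ 5, 5^2 ≡ 5² = 25, 5^4 ≡ 25² = 625 ≡ 16, 5^8 ≡ 16² = 256 ≡ 24. Since 12 = 8 + 4, 5^12 ≡ 24·16: 24·16 = 384 ≡ 7. So 5^12 ≡ 7 (mod 29).
So φ(2) = φ(5) = 7 while 2 ≠ 5, thus φ is not injective.
A non-injective map from the 29-element set ℤ_{29} to itself takes at most 28 distinct values, so it cannot be surjective. Therefore φ is not surjective.
Since φ is not surjective, we determine |image(φ)|. Computing x^12 mod 29 for each x (by repeated squaring, reducing mod 29 at every step), the values φ(0), φ(1), …, φ(28) are: 0, 1, 7, 16, 20, 7, 25, 16, 24, 24, 20, 23, 1, 23, 25, 25, 23, 1, 23, 20, 24, 24, 16, 25, 7, 20, 16, 7, 1.
The distinct values are {0, 1, 7, 16, 20, 23, 24, 25}; there are 8 of them.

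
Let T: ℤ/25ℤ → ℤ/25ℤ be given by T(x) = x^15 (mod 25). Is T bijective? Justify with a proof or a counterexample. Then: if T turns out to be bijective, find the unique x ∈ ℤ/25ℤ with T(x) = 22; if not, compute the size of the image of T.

T(0) = 0^15 = 0.
T(5): Repeated squaring mod 25: 5^1 ≡ 5, 5^2 ≡ 5² = 25 ≡ 0, 5^4 ≡ 0² = 0, 5^8 ≡ 0² = 0. Since 15 = 8 + 4 + 2 + 1, 5^15 ≡ 0·0·0·5: 0·0 = 0, then 0·0 = 0, then 0·5 = 0. So 5^15 ≡ 0 (mod 25).
So T(0) = T(5) = 0 while 0 ≠ 5, therefore T is not injective, hence not bijective.
Since T is not bijective, we determine |image(T)|. Computing x^15 mod 25 for each x (by repeated squaring, reducing mod 25 at every step), the values T(0), T(1), …, T(24) are: 0, 1, 18, 7, 24, 0, 1, 18, 7, 24, 0, 1, 18, 7, 24, 0, 1, 18, 7, 24, 0, 1, 18, 7, 24.
The distinct values are {0, 1, 7, 18, 24}; there are 5 of them.

5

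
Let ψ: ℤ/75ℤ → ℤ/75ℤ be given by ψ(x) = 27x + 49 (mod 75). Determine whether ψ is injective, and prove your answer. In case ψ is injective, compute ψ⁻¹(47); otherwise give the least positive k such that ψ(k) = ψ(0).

We have gcd(27, 75) = 3 > 1. Taking x_1 = 0 and x_2 = 25: ψ(0) = 49 and ψ(25) = 27·25 + 49 = 724 ≡ 49 (mod 75).
So ψ(0) = ψ(25) while 0 ≠ 25, thus ψ is not injective.
Since ψ is not injective, we find the least positive k with ψ(k) = ψ(0): this means 27k ≡ 0 (mod 75), i.e. 75 ∣ 27k. Since gcd(27, 75) = 3, dividing through by 3 this holds exactly when 25 ∣ 9k, and as gcd(9, 25) = 1, exactly when 25 ∣ k.
The smallest positive such k is 25.

25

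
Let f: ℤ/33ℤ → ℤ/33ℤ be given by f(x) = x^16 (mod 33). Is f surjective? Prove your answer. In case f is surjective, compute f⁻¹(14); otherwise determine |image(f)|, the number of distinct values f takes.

12

f(4): Repeated squaring mod 33: 4^1 ≡ 4, 4^2 ≡ 4² = 16, 4^4 ≡ 16² = 256 ≡ 25, 4^8 ≡ 25² = 625 ≡ 31, 4^16 ≡ 31² = 961 ≡ 4. So 4^16 ≡ 4 (mod 33).
f(7): Repeated squaring mod 33: 7^1 ≡ 7, 7^2 ≡ 7² = 49 ≡ 16, 7^4 ≡ 16² = 256 ≡ 25, 7^8 ≡ 25² = 625 ≡ 31, 7^16 ≡ 31² = 961 ≡ 4. So 7^16 ≡ 4 (mod 33).
So f(4) = f(7) = 4 while 4 ≠ 7, thus f is not injective.
A non-injective map from the 33-element set ℤ/33ℤ to itself takes at most 32 distinct values, so it cannot be surjective. Hence f is not surjective.
Since f is not surjective, we determine |image(f)|. Computing x^16 mod 33 for each x (by repeated squaring, reducing mod 33 at every step), the values f(0), f(1), …, f(32) are: 0, 1, 31, 3, 4, 16, 27, 4, 25, 9, 1, 22, 12, 31, 25, 15, 16, 16, 15, 25, 31, 12, 22, 1, 9, 25, 4, 27, 16, 4, 3, 31, 1.
The distinct values are {0, 1, 3, 4, 9, 12, 15, 16, 22, 25, 27, 31}; there are 12 of them.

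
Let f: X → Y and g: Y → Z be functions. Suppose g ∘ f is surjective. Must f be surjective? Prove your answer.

not surjective

No. Take X = {0, 1, 2}, Y = {0, 1, 2, 3, 4, 5}, Z = {0}, f(a) = 0 for every a ∈ X, and g(b) = 0 for every b ∈ Y.
Then g ∘ f is surjective onto {0}, but 5 ∈ Y has no preimage under f, so f is not surjective.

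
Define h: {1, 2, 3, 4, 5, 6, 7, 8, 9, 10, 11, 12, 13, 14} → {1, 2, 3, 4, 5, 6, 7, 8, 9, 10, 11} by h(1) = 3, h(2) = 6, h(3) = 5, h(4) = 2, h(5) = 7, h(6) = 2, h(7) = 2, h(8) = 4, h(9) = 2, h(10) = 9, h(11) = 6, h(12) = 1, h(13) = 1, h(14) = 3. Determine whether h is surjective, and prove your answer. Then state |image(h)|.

No element maps to 8, so h is not surjective.
The image of h is {1, 2, 3, 4, 5, 6, 7, 9}, which has 8 elements.

8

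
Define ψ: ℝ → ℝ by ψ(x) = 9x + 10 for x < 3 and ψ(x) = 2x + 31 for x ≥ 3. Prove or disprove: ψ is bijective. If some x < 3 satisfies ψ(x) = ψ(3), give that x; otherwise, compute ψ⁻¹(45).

7

Both pieces are strictly increasing (slopes 9 and 2), so each is injective on its own interval.
The left piece maps (−∞, 3) onto (−∞, 37); the right piece maps [3, ∞) onto [37, ∞).
Since 37 = 37, the images partition ℝ: ψ is injective and surjective, hence bijective.
Because the two images are disjoint, no x < 3 has ψ(x) = ψ(3), so we compute ψ⁻¹(45): 45 lies in [37, ∞), so solve 2x + 31 = 45: x = (45 − 31)/2 = 7.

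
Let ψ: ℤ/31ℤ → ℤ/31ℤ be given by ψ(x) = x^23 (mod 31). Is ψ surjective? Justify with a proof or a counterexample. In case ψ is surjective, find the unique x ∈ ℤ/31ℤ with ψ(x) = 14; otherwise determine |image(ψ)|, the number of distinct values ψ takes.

10

Since 31 is prime, the nonzero elements of ℤ/31ℤ form a cyclic group of order 30.
As gcd(23, 30) = 1, raising to the 23rd power is a bijection on this group: if s^23 ≡ t^23 then (st^{−1})^23 = 1, and the only element of order dividing gcd(23, 30) = 1 is 1, so s = t.
With ψ(0) = 0 this makes ψ injective on all of ℤ/31ℤ, hence bijective (finite equal-size domain and codomain). In particular ψ is surjective.
Since ψ is surjective, we find the preimage of 14. The inverse of x ↦ x^23 on (ℤ/31ℤ)^× is x ↦ x^17, because 23·17 = 391 = 13·30 + 1 ≡ 1 (mod 30) and x^{30} = 1 for x ≠ 0 (Fermat). So ψ⁻¹(14) = 14^17 mod 31.
Repeated squaring mod 31: 14^1 ≡ 14, 14^2 ≡ 14² = 196 ≡ 10, 14^4 ≡ 10² = 100 ≡ 7, 14^8 ≡ 7² = 49 ≡ 18, 14^16 ≡ 18² = 324 ≡ 14. Since 17 = 16 + 1, 14^17 ≡ 14·14: 14·14 = 196 ≡ 10. So 14^17 ≡ 10 (mod 31).
Hence ψ⁻¹(14) = 10.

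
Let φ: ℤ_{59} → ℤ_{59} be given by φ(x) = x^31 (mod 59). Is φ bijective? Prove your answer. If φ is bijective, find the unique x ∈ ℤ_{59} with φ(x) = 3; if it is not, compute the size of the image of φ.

48

Since 59 is prime, the nonzero elements of ℤ_{59} form a cyclic group of order 58.
As gcd(31, 58) = 1, raising to the 31st power is a bijection on this group: if u^31 ≡ v^31 then (uv^{−1})^31 = 1, and the only element of order dividing gcd(31, 58) = 1 is 1, so u = v.
With φ(0) = 0 this makes φ injective on all of ℤ_{59}, hence bijective (finite equal-size domain and codomain). In particular φ is bijective.
Since φ is bijective, we find the preimage of 3. The inverse of x ↦ x^31 on (ℤ_{59})^× is x ↦ x^15, because 31·15 = 465 = 8·58 + 1 ≡ 1 (mod 58) and x^{58} = 1 for x ≠ 0 (Fermat). So φ⁻¹(3) = 3^15 mod 59.
Repeated squaring mod 59: 3^1 ≡ 3, 3^2 ≡ 3² = 9, 3^4 ≡ 9² = 81 ≡ 22, 3^8 ≡ 22² = 484 ≡ 12. Since 15 = 8 + 4 + 2 + 1, 3^15 ≡ 12·22·9·3: 12·22 = 264 ≡ 28, then 28·9 = 252 ≡ 16, then 16·3 = 48. So 3^15 ≡ 48 (mod 59).
Hence φ⁻¹(3) = 48.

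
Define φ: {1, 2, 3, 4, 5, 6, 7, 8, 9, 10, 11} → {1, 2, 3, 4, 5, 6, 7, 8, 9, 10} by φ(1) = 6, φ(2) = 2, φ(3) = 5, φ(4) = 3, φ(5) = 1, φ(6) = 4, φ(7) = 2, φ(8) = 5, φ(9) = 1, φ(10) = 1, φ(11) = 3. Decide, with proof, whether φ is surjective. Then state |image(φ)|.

No element maps to 7, so φ is not surjective.
The image of φ is {1, 2, 3, 4, 5, 6}, which has 6 elements.

6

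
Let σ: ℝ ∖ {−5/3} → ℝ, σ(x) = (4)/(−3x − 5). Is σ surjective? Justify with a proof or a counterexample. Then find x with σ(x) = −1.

If σ(x) = 0, cross-multiplying gives −3(4) = 0(−3x − 5), which simplifies to −12 = 0 — false.  So 0 has no preimage and σ is not surjective.
Solving σ(x) = −1: cross-multiplying gives 4 = −1(−3x − 5), which rearranges to −3x = 1, so x = −1/3.

-1/3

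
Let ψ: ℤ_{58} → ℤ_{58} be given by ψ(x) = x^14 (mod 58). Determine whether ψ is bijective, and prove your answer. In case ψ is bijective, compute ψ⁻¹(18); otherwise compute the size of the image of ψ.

6

ψ(1) = 1^14 = 1.
ψ(5): Repeated squaring mod 58: 5^1 ≡ 5, 5^2 ≡ 5² = 25, 5^4 ≡ 25² = 625 ≡ 45, 5^8 ≡ 45² = 2025 ≡ 53. Since 14 = 8 + 4 + 2, 5^14 ≡ 53·45·25: 53·45 = 2385 ≡ 7, then 7·25 = 175 ≡ 1. So 5^14 ≡ 1 (mod 58).
So ψ(1) = ψ(5) = 1 while 1 ≠ 5, thus ψ is not injective, hence not bijective.
Since ψ is not bijective, we determine |image(ψ)|. Computing x^14 mod 58 for each x (by repeated squaring, reducing mod 58 at every step), the values ψ(0), ψ(1), …, ψ(57) are: 0, 1, 28, 57, 30, 1, 30, 1, 28, 1, 28, 57, 28, 1, 28, 57, 30, 57, 28, 57, 30, 57, 30, 1, 30, 1, 28, 57, 30, 29, 30, 57, 28, 1, 30, 1, 30, 57, 30, 57, 28, 57, 30, 57, 28, 1, 28, 57, 28, 1, 28, 1, 30, 1, 30, 57, 28, 1.
The distinct values are {0, 1, 28, 29, 30, 57}; there are 6 of them.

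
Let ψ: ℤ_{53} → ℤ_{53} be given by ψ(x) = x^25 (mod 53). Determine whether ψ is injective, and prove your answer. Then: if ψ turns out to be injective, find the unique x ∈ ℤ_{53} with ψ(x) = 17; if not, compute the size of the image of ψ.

25

Since 53 is prime, the nonzero elements of ℤ_{53} form a cyclic group of order 52.
As gcd(25, 52) = 1, raising to the 25th power is a bijection on this group: if s^25 ≡ t^25 then (st^{−1})^25 = 1, and the only element of order dividing gcd(25, 52) = 1 is 1, so s = t.
With ψ(0) = 0 this makes ψ injective on all of ℤ_{53}, hence bijective (finite equal-size domain and codomain). In particular ψ is injective.
Since ψ is injective, we find the preimage of 17. The inverse of x ↦ x^25 on (ℤ_{53})^× is x ↦ x^25, because 25·25 = 625 = 12·52 + 1 ≡ 1 (mod 52) and x^{52} = 1 for x ≠ 0 (Fermat). So ψ⁻¹(17) = 17^25 mod 53.
Repeated squaring mod 53: 17^1 ≡ 17, 17^2 ≡ 17² = 289 ≡ 24, 17^4 ≡ 24² = 576 ≡ 46, 17^8 ≡ 46² = 2116 ≡ 49, 17^16 ≡ 49² = 2401 ≡ 16. Since 25 = 16 + 8 + 1, 17^25 ≡ 16·49·17: 16·49 = 784 ≡ 42, then 42·17 = 714 ≡ 25. So 17^25 ≡ 25 (mod 53).
Hence ψ⁻¹(17) = 25.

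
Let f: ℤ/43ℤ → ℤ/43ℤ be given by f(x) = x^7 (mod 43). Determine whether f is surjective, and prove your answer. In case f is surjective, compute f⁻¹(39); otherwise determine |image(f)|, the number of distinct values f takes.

7

f(1) = 1^7 = 1.
f(4): Repeated squaring mod 43: 4^1 ≡ 4, 4^2 ≡ 4² = 16, 4^4 ≡ 16² = 256 ≡ 41. Since 7 = 4 + 2 + 1, 4^7 ≡ 41·16·4: 41·16 = 656 ≡ 11, then 11·4 = 44 ≡ 1. So 4^7 ≡ 1 (mod 43).
So f(1) = f(4) = 1 while 1 ≠ 4, thus f is not injective.
A non-injective map from the 43-element set ℤ/43ℤ to itself takes at most 42 distinct values, so it cannot be surjective. Therefore f is not surjective.
Since f is not surjective, we determine |image(f)|. Computing x^7 mod 43 for each x (by repeated squaring, reducing mod 43 at every step), the values f(0), f(1), …, f(42) are: 0, 1, 42, 37, 1, 37, 6, 7, 42, 36, 6, 1, 37, 36, 36, 36, 1, 36, 7, 37, 37, 1, 42, 6, 6, 36, 7, 42, 7, 7, 7, 6, 42, 37, 7, 1, 36, 37, 6, 42, 6, 1, 42.
The distinct values are {0, 1, 6, 7, 36, 37, 42}; there are 7 of them.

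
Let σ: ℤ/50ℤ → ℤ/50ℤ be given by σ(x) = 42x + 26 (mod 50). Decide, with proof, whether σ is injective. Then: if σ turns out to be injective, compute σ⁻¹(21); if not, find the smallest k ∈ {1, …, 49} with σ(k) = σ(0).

25

We have gcd(42, 50) = 2 > 1. Taking s = 0 and t = 25: σ(0) = 26 and σ(25) = 42·25 + 26 = 1076 ≡ 26 (mod 50).
So σ(0) = σ(25) while 0 ≠ 25, so σ is not injective.
Since σ is not injective, we find the least positive k with σ(k) = σ(0): this means 42k ≡ 0 (mod 50), i.e. 50 ∣ 42k. Since gcd(42, 50) = 2, dividing through by 2 this holds exactly when 25 ∣ 21k, and as gcd(21, 25) = 1, exactly when 25 ∣ k.
The smallest positive such k is 25.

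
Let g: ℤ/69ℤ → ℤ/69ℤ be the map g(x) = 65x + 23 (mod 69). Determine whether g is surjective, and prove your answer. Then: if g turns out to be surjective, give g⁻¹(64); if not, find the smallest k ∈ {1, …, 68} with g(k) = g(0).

7

Since gcd(65, 69) = 1, 65 is invertible modulo 69. Euclid's algorithm: 69 = 1·65 + 4, 65 = 16·4 + 1; back-substituting gives 1 = 17·65 − 16·69, so 65⁻¹ ≡ 17 (mod 69).
For any y ∈ ℤ/69ℤ, x = 17(y − 23) mod 69 satisfies g(x) = 65·17(y − 23) + 23 ≡ y (since 65·17 ≡ 1 mod 69). So every y has a preimage.
So g is surjective.
Since g is surjective, we compute g⁻¹(64): solve 65x + 23 ≡ 64 (mod 69), i.e. 65x ≡ 41 (mod 69).
Multiplying by 65⁻¹ = 17 gives x ≡ 17·41 = 697 = 10·69 + 7 ≡ 7 (mod 69).
Check: g(7) = 65·7 + 23 = 478 = 6·69 + 64 ≡ 64 (mod 69).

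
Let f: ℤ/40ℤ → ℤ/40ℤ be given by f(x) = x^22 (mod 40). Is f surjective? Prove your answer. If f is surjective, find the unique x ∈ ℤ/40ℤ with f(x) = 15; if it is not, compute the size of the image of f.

f(4): Repeated squaring mod 40: 4^1 ≡ 4, 4^2 ≡ 4² = 16, 4^4 ≡ 16² = 256 ≡ 16, 4^8 ≡ 16² = 256 ≡ 16, 4^16 ≡ 16² = 256 ≡ 16. Since 22 = 16 + 4 + 2, 4^22 ≡ 16·16·16: 16·16 = 256 ≡ 16, then 16·16 = 256 ≡ 16. So 4^22 ≡ 16 (mod 40).
f(6): Repeated squaring mod 40: 6^1 ≡ 6, 6^2 ≡ 6² = 36, 6^4 ≡ 36² = 1296 ≡ 16, 6^8 ≡ 16² = 256 ≡ 16, 6^16 ≡ 16² = 256 ≡ 16. Since 22 = 16 + 4 + 2, 6^22 ≡ 16·16·36: 16·16 = 256 ≡ 16, then 16·36 = 576 ≡ 16. So 6^22 ≡ 16 (mod 40).
So f(4) = f(6) = 16 while 4 ≠ 6, therefore f is not injective.
A non-injective map from the 40-element set ℤ/40ℤ to itself takes at most 39 distinct values, so it cannot be surjective. Therefore f is not surjective.
Since f is not surjective, we determine |image(f)|. Computing x^22 mod 40 for each x (by repeated squaring, reducing mod 40 at every step), the values f(0), f(1), …, f(39) are: 0, 1, 24, 9, 16, 25, 16, 9, 24, 1, 0, 1, 24, 9, 16, 25, 16, 9, 24, 1, 0, 1, 24, 9, 16, 25, 16, 9, 24, 1, 0, 1, 24, 9, 16, 25, 16, 9, 24, 1.
The distinct values are {0, 1, 9, 16, 24, 25}; there are 6 of them.

6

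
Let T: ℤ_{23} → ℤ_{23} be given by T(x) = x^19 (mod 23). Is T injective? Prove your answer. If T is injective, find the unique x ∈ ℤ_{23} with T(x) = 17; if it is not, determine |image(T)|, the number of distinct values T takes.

Since 23 is prime, the nonzero elements of ℤ_{23} form a cyclic group of order 22.
As gcd(19, 22) = 1, raising to the 19th power is a bijection on this group: if a^19 ≡ b^19 then (ab^{−1})^19 = 1, and the only element of order dividing gcd(19, 22) = 1 is 1, so a = b.
With T(0) = 0 this makes T injective on all of ℤ_{23}, hence bijective (finite equal-size domain and codomain). In particular T is injective.
Since T is injective, we find the preimage of 17. The inverse of x ↦ x^19 on (ℤ_{23})^× is x ↦ x^7, because 19·7 = 133 = 6·22 + 1 ≡ 1 (mod 22) and x^{22} = 1 for x ≠ 0 (Fermat). So T⁻¹(17) = 17^7 mod 23.
Repeated squaring mod 23: 17^1 ≡ 17, 17^2 ≡ 17² = 289 ≡ 13, 17^4 ≡ 13² = 169 ≡ 8. Since 7 = 4 + 2 + 1, 17^7 ≡ 8·13·17: 8·13 = 104 ≡ 12, then 12·17 = 204 ≡ 20. So 17^7 ≡ 20 (mod 23).
Hence T⁻¹(17) = 20.

20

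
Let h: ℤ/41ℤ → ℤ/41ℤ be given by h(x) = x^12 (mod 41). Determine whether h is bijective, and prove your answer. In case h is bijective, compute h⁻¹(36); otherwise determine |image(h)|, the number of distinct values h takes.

11

h(4): Repeated squaring mod 41: 4^1 ≡ 4, 4^2 ≡ 4² = 16, 4^4 ≡ 16² = 256 ≡ 10, 4^8 ≡ 10² = 100 ≡ 18. Since 12 = 8 + 4, 4^12 ≡ 18·10: 18·10 = 180 ≡ 16. So 4^12 ≡ 16 (mod 41).
h(5): Repeated squaring mod 41: 5^1 ≡ 5, 5^2 ≡ 5² = 25, 5^4 ≡ 25² = 625 ≡ 10, 5^8 ≡ 10² = 100 ≡ 18. Since 12 = 8 + 4, 5^12 ≡ 18·10: 18·10 = 180 ≡ 16. So 5^12 ≡ 16 (mod 41).
So h(4) = h(5) = 16 while 4 ≠ 5, hence h is not injective, hence not bijective.
Since h is not bijective, we determine |image(h)|. Computing x^12 mod 41 for each x (by repeated squaring, reducing mod 41 at every step), the values h(0), h(1), …, h(40) are: 0, 1, 37, 40, 16, 16, 4, 31, 18, 1, 18, 23, 25, 4, 40, 25, 10, 23, 37, 31, 10, 10, 31, 37, 23, 10, 25, 40, 4, 25, 23, 18, 1, 18, 31, 4, 16, 16, 40, 37, 1.
The distinct values are {0, 1, 4, 10, 16, 18, 23, 25, 31, 37, 40}; there are 11 of them.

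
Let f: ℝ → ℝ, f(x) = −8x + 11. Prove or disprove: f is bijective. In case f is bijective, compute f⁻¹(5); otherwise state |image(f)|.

3/4

Suppose f(a) = f(b). Then −8a + 11 = −8b + 11, therefore −8a = −8b, hence a = b.
For any y ∈ ℝ, x = (y − 11)/(−8) satisfies f(x) = y.
Thus f is bijective.
Since f is bijective, we compute f⁻¹(5) = (5 − 11)/(−8) = 3/4.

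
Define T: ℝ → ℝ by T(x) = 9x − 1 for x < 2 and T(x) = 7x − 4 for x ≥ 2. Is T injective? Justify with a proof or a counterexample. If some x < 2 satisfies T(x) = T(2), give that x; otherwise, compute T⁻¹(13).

11/9

Both pieces are strictly increasing (slopes 9 and 7), so each is injective on its own interval.
The left piece maps (−∞, 2) onto (−∞, 17); the right piece maps [2, ∞) onto [10, ∞).
These images overlap. In particular T(2) = 10 (right piece), and solving 9x − 1 = 10 on the left piece gives x = 11/9 < 2.
So T(11/9) = T(2) with 11/9 ≠ 2, and T is not injective. This x = 11/9 is the requested value below 2.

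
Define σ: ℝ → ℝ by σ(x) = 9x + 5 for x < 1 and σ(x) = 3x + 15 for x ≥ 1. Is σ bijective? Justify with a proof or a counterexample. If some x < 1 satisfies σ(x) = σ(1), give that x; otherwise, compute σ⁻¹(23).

Both pieces are strictly increasing (slopes 9 and 3), so each is injective on its own interval.
The left piece maps (−∞, 1) onto (−∞, 14); the right piece maps [1, ∞) onto [18, ∞).
The images leave a gap (14 has no preimage), so σ is not surjective, hence not bijective.
Because the two images are disjoint, no x < 1 has σ(x) = σ(1), so we compute σ⁻¹(23): 23 lies in [18, ∞), so solve 3x + 15 = 23: x = (23 − 15)/3 = 8/3.

8/3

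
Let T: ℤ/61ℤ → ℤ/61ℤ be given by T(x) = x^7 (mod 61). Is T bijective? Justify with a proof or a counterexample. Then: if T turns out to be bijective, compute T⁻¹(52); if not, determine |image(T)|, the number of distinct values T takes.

Since 61 is prime, the nonzero elements of ℤ/61ℤ form a cyclic group of order 60.
As gcd(7, 60) = 1, raising to the 7th power is a bijection on this group: if u^7 ≡ v^7 then (uv^{−1})^7 = 1, and the only element of order dividing gcd(7, 60) = 1 is 1, so u = v.
With T(0) = 0 this makes T injective on all of ℤ/61ℤ, hence bijective (finite equal-size domain and codomain). In particular T is bijective.
Since T is bijective, we find the preimage of 52. The inverse of x ↦ x^7 on (ℤ/61ℤ)^× is x ↦ x^43, because 7·43 = 301 = 5·60 + 1 ≡ 1 (mod 60) and x^{60} = 1 for x ≠ 0 (Fermat). So T⁻¹(52) = 52^43 mod 61.
Repeated squaring mod 61: 52^1 ≡ 52, 52^2 ≡ 52² = 2704 ≡ 20, 52^4 ≡ 20² = 400 ≡ 34, 52^8 ≡ 34² = 1156 ≡ 58, 52^16 ≡ 58² = 3364 ≡ 9, 52^32 ≡ 9² = 81 ≡ 20. Since 43 = 32 + 8 + 2 + 1, 52^43 ≡ 20·58·20·52: 20·58 = 1160 ≡ 1, then 1·20 = 20, then 20·52 = 1040 ≡ 3. So 52^43 ≡ 3 (mod 61).
Hence T⁻¹(52) = 3.

3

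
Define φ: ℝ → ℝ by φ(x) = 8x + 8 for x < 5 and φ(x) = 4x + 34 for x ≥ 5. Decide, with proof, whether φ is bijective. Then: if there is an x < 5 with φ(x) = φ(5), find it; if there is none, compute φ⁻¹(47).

39/8

Both pieces are strictly increasing (slopes 8 and 4), so each is injective on its own interval.
The left piece maps (−∞, 5) onto (−∞, 48); the right piece maps [5, ∞) onto [54, ∞).
The images leave a gap (48 has no preimage), so φ is not surjective, hence not bijective.
Because the two images are disjoint, no x < 5 has φ(x) = φ(5), so we compute φ⁻¹(47): 47 lies in (−∞, 48), so solve 8x + 8 = 47: x = (47 − 8)/8 = 39/8.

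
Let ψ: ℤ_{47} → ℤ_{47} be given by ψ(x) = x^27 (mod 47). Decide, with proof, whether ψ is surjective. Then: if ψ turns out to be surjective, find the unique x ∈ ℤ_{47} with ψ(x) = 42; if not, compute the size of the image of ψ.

21

Since 47 is prime, the nonzero elements of ℤ_{47} form a cyclic group of order 46.
As gcd(27, 46) = 1, raising to the 27th power is a bijection on this group: if a^27 ≡ b^27 then (ab^{−1})^27 = 1, and the only element of order dividing gcd(27, 46) = 1 is 1, so a = b.
With ψ(0) = 0 this makes ψ injective on all of ℤ_{47}, hence bijective (finite equal-size domain and codomain). In particular ψ is surjective.
Since ψ is surjective, we find the preimage of 42. The inverse of x ↦ x^27 on (ℤ_{47})^× is x ↦ x^29, because 27·29 = 783 = 17·46 + 1 ≡ 1 (mod 46) and x^{46} = 1 for x ≠ 0 (Fermat). So ψ⁻¹(42) = 42^29 mod 47.
Repeated squaring mod 47: 42^1 ≡ 42, 42^2 ≡ 42² = 1764 ≡ 25, 42^4 ≡ 25² = 625 ≡ 14, 42^8 ≡ 14² = 196 ≡ 8, 42^16 ≡ 8² = 64 ≡ 17. Since 29 = 16 + 8 + 4 + 1, 42^29 ≡ 17·8·14·42: 17·8 = 136 ≡ 42, then 42·14 = 588 ≡ 24, then 24·42 = 1008 ≡ 21. So 42^29 ≡ 21 (mod 47).
Hence ψ⁻¹(42) = 21.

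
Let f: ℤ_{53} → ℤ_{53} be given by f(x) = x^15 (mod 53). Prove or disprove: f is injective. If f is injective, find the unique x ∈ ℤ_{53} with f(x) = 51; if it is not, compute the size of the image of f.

31

Since 53 is prime, the nonzero elements of ℤ_{53} form a cyclic group of order 52.
As gcd(15, 52) = 1, raising to the 15th power is a bijection on this group: if u^15 ≡ v^15 then (uv^{−1})^15 = 1, and the only element of order dividing gcd(15, 52) = 1 is 1, so u = v.
With f(0) = 0 this makes f injective on all of ℤ_{53}, hence bijective (finite equal-size domain and codomain). In particular f is injective.
Since f is injective, we find the preimage of 51. The inverse of x ↦ x^15 on (ℤ_{53})^× is x ↦ x^7, because 15·7 = 105 = 2·52 + 1 ≡ 1 (mod 52) and x^{52} = 1 for x ≠ 0 (Fermat). So f⁻¹(51) = 51^7 mod 53.
Repeated squaring mod 53: 51^1 ≡ 51, 51^2 ≡ 51² = 2601 ≡ 4, 51^4 ≡ 4² = 16. Since 7 = 4 + 2 + 1, 51^7 ≡ 16·4·51: 16·4 = 64 ≡ 11, then 11·51 = 561 ≡ 31. So 51^7 ≡ 31 (mod 53).
Hence f⁻¹(51) = 31.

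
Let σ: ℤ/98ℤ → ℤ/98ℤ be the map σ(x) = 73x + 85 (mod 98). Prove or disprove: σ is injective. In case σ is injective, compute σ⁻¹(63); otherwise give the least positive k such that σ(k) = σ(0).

44

By definition, σ is injective when σ(x_1) = σ(x_2) forces x_1 = x_2.
Suppose σ(x_1) = σ(x_2) in ℤ/98ℤ. Then 73x_1 + 85 ≡ 73x_2 + 85 (mod 98), so 73(x_1 − x_2) ≡ 0 (mod 98).
Since gcd(73, 98) = 1, 73 is invertible modulo 98, thus x_1 − x_2 ≡ 0 (mod 98), i.e. x_1 = x_2.
So σ is injective.
We now compute 73⁻¹ mod 98 explicitly. Euclid's algorithm: 98 = 1·73 + 25, 73 = 2·25 + 23, 25 = 1·23 + 2, 23 = 11·2 + 1; back-substituting gives 1 = 47·73 − 35·98, so 73⁻¹ ≡ 47 (mod 98).
Since σ is injective, we compute σ⁻¹(63): solve 73x + 85 ≡ 63 (mod 98), i.e. 73x ≡ 76 (mod 98).
Multiplying by 73⁻¹ = 47 gives x ≡ 47·76 = 3572 = 36·98 + 44 ≡ 44 (mod 98).
Check: σ(44) = 73·44 + 85 = 3297 = 33·98 + 63 ≡ 63 (mod 98).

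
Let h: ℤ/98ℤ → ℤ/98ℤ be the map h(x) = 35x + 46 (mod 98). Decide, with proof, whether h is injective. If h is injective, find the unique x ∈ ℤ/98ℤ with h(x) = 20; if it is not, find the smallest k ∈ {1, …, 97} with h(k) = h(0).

14

Recall that h is injective when h(s) = h(t) forces s = t.
We have gcd(35, 98) = 7 > 1. Taking s = 0 and t = 14: h(0) = 46 and h(14) = 35·14 + 46 = 536 ≡ 46 (mod 98).
So h(0) = h(14) while 0 ≠ 14, hence h is not injective.
Since h is not injective, we find the least positive k with h(k) = h(0): this means 35k ≡ 0 (mod 98), i.e. 98 ∣ 35k. Since gcd(35, 98) = 7, dividing through by 7 this holds exactly when 14 ∣ 5k, and as gcd(5, 14) = 1, exactly when 14 ∣ k.
The smallest positive such k is 14.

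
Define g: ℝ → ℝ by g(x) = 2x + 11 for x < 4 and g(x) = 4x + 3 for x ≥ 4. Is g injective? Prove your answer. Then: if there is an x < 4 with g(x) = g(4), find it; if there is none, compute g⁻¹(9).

Both pieces are strictly increasing (slopes 2 and 4), so each is injective on its own interval.
The left piece maps (−∞, 4) onto (−∞, 19); the right piece maps [4, ∞) onto [19, ∞).
These images are disjoint, so no value is attained by both pieces. So g is injective.
Because the two images are disjoint, no x < 4 has g(x) = g(4), so we compute g⁻¹(9): 9 lies in (−∞, 19), so solve 2x + 11 = 9: x = (9 − 11)/2 = −1.

-1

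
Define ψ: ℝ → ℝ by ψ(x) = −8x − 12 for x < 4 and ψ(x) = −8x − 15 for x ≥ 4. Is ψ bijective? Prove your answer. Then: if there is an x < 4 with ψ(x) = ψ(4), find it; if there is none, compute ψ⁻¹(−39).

27/8

Both pieces are strictly decreasing (slopes −8 and −8), so each is injective on its own interval.
The left piece maps (−∞, 4) onto (−44, ∞); the right piece maps [4, ∞) onto (−∞, −47].
The images leave a gap (−44 has no preimage), so ψ is not surjective, hence not bijective.
Because the two images are disjoint, no x < 4 has ψ(x) = ψ(4), so we compute ψ⁻¹(−39): −39 lies in (−44, ∞), so solve −8x − 12 = −39: x = (−39 + 12)/(−8) = 27/8.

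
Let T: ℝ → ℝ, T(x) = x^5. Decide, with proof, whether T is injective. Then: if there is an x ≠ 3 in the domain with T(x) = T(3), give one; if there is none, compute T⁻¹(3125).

On ℝ, x ↦ x^5 is strictly increasing (since 5 is odd), so T(x_1) = T(x_2) forces x_1 = x_2. Therefore T is injective.
Since x ↦ x^5 is strictly increasing on ℝ, it is injective there, so no x ≠ 3 in the domain has T(x) = T(3). We therefore compute T⁻¹(3125) = 3125^{1/5} = 5 (indeed 5^5 = 3125).

5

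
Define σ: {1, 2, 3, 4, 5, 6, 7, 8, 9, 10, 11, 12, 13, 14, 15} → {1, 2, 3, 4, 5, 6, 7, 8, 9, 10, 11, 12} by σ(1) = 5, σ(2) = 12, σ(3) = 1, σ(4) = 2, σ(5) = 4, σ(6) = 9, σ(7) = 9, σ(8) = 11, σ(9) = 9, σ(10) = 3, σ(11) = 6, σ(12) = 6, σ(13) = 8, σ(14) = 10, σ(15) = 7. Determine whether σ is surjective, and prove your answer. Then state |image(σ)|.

Every element of the codomain has a preimage: 1 = σ(3), 2 = σ(4), 3 = σ(10), 4 = σ(5), 5 = σ(1), 6 = σ(11), 7 = σ(15), 8 = σ(13), 9 = σ(6), 10 = σ(14), 11 = σ(8), 12 = σ(2).
Thus σ is surjective.
The image of σ is {1, 2, 3, 4, 5, 6, 7, 8, 9, 10, 11, 12}, which has 12 elements.

12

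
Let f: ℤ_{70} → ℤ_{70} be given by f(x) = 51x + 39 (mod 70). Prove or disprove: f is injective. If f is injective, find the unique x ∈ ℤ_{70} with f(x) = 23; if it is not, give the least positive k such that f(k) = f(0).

34

Suppose f(u) = f(v) in ℤ_{70}. Then 51u + 39 ≡ 51v + 39 (mod 70), therefore 51(u − v) ≡ 0 (mod 70).
Since gcd(51, 70) = 1, 51 is invertible modulo 70, hence u − v ≡ 0 (mod 70), i.e. u = v.
So f is injective.
We now compute 51⁻¹ mod 70 explicitly. Euclid's algorithm: 70 = 1·51 + 19, 51 = 2·19 + 13, 19 = 1·13 + 6, 13 = 2·6 + 1; back-substituting gives 1 = 11·51 − 8·70, so 51⁻¹ ≡ 11 (mod 70).
Since f is injective, we find f⁻¹(23): we need 51x ≡ 23 − 39 ≡ 54 (mod 70). Using 51⁻¹ = 11: x ≡ 11·54 = 594 = 8·70 + 34, so x = 34.
Check: f(34) = 51·34 + 39 = 1773 = 25·70 + 23 ≡ 23 (mod 70).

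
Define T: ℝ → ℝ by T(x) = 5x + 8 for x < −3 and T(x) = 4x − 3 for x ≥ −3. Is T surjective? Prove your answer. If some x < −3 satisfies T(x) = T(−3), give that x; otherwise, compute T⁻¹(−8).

Both pieces are strictly increasing (slopes 5 and 4), so each is injective on its own interval.
The left piece maps (−∞, −3) onto (−∞, −7); the right piece maps [−3, ∞) onto [−15, ∞).
The union (−∞, −7) ∪ [−15, ∞) covers ℝ, so T is surjective.
For the follow-up: the images overlap, so an x < −3 with T(x) = T(−3) exists. T(−3) = −15; solving 5x + 8 = −15 for x < −3 gives x = (−15 − 8)/5 = −23/5.

-23/5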